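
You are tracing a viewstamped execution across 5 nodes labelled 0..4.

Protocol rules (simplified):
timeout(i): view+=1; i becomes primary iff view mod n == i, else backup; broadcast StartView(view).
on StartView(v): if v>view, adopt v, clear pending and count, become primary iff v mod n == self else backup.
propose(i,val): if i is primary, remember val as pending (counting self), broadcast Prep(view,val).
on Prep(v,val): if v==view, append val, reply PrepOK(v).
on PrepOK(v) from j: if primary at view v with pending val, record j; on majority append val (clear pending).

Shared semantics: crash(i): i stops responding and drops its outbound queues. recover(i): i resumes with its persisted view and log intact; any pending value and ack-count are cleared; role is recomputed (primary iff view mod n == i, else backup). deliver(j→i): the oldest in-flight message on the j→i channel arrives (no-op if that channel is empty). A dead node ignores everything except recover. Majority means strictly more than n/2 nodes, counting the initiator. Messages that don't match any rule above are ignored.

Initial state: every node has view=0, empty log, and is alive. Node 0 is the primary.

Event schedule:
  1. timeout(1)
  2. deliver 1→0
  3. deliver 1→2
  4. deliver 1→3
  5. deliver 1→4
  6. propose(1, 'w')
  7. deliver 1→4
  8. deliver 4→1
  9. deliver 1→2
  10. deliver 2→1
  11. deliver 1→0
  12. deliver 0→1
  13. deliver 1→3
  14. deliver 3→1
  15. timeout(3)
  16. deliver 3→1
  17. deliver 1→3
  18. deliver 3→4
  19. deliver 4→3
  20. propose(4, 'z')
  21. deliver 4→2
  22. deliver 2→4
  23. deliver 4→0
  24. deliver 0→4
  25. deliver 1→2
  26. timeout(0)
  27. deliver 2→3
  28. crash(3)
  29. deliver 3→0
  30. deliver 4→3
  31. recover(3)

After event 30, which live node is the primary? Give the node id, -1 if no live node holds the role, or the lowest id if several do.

-1

step 1 timeout(1): 1={prim,v=1,log=-}
step 2 deliver 1→0: 0={back,v=1,log=-}
step 3 deliver 1→2: 2={back,v=1,log=-}
step 4 deliver 1→3: 3={back,v=1,log=-}
step 5 deliver 1→4: 4={back,v=1,log=-}
step 6 propose(1,'w'): —
step 7 deliver 1→4: 4={back,v=1,log=w}
step 8 deliver 4→1: —
step 9 deliver 1→2: 2={back,v=1,log=w}
step 10 deliver 2→1: 1={prim,v=1,log=w}
step 11 deliver 1→0: 0={back,v=1,log=w}
step 12 deliver 0→1: —
step 13 deliver 1→3: 3={back,v=1,log=w}
step 14 deliver 3→1: —
step 15 timeout(3): 3={back,v=2,log=w}
step 16 deliver 3→1: 1={back,v=2,log=w}
step 17 deliver 1→3: —
step 18 deliver 3→4: 4={back,v=2,log=w}
step 19 deliver 4→3: —
step 20 propose(4,'z'): —
step 21 deliver 4→2: —
step 22 deliver 2→4: —
step 23 deliver 4→0: —
step 24 deliver 0→4: —
step 25 deliver 1→2: —
step 26 timeout(0): 0={back,v=2,log=w}
step 27 deliver 2→3: —
step 28 crash(3): 3={✗back,v=2,log=w}
step 29 deliver 3→0: —
step 30 deliver 4→3: —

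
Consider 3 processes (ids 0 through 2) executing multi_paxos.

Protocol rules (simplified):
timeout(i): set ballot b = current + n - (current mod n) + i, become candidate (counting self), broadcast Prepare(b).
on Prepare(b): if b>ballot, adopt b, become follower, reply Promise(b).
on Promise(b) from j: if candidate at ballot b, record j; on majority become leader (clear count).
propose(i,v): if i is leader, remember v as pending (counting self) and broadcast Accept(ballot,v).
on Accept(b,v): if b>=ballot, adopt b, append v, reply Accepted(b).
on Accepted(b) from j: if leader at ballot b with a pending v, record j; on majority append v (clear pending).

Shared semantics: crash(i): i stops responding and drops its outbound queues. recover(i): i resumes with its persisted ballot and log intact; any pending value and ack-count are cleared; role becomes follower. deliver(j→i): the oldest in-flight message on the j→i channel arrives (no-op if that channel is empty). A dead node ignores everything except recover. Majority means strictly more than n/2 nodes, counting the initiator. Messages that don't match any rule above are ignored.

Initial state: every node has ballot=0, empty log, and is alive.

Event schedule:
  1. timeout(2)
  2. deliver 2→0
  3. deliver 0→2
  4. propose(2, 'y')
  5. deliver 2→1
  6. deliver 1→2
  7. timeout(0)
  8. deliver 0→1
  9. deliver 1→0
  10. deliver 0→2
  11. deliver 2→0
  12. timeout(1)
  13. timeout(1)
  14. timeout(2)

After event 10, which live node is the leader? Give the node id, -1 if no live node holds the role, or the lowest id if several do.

0

[1] timeout(2) → N2(cand b5 [-])
[2] deliver 2→0 → N0(foll b5 [-])
[3] deliver 0→2 → N2(lead b5 [-])
[4] propose(2,'y') → ∅
[5] deliver 2→1 → N1(foll b5 [-])
[6] deliver 1→2 → ∅
[7] timeout(0) → N0(cand b6 [-])
[8] deliver 0→1 → N1(foll b6 [-])
[9] deliver 1→0 → N0(lead b6 [-])
[10] deliver 0→2 → N2(foll b6 [-])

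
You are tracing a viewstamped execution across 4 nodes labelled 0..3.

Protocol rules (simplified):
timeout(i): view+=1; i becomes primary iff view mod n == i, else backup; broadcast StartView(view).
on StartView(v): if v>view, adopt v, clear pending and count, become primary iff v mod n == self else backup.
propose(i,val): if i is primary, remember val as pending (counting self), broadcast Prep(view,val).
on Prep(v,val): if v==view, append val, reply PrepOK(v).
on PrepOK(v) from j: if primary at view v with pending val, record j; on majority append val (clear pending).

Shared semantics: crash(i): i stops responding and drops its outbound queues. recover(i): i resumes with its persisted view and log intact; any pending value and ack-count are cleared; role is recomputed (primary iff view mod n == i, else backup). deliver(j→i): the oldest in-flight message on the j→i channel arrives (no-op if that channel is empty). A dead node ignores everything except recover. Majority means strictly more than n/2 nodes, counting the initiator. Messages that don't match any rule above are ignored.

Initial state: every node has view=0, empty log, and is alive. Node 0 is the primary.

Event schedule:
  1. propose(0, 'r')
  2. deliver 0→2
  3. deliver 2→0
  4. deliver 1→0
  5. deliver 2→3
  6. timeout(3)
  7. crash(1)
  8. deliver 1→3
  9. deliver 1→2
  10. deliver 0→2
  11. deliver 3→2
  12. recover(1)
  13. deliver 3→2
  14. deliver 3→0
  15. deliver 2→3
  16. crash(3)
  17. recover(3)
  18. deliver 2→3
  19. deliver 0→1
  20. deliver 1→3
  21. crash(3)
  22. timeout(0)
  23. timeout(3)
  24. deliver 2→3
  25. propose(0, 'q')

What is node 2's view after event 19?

1

e1 propose(0,'r'): ·
e2 deliver 0→2: 2[back,v=0,r]
e3 deliver 2→0: ·
e4 deliver 1→0: ·
e5 deliver 2→3: ·
e6 timeout(3): 3[back,v=1,-]
e7 crash(1): 1[✗back,v=0,-]
e8 deliver 1→3: ·
e9 deliver 1→2: ·
e10 deliver 0→2: ·
e11 deliver 3→2: 2[back,v=1,r]
e12 recover(1): 1[back,v=0,-]
e13 deliver 3→2: ·
e14 deliver 3→0: 0[back,v=1,-]
e15 deliver 2→3: ·
e16 crash(3): 3[✗back,v=1,-]
e17 recover(3): 3[back,v=1,-]
e18 deliver 2→3: ·
e19 deliver 0→1: 1[back,v=0,r]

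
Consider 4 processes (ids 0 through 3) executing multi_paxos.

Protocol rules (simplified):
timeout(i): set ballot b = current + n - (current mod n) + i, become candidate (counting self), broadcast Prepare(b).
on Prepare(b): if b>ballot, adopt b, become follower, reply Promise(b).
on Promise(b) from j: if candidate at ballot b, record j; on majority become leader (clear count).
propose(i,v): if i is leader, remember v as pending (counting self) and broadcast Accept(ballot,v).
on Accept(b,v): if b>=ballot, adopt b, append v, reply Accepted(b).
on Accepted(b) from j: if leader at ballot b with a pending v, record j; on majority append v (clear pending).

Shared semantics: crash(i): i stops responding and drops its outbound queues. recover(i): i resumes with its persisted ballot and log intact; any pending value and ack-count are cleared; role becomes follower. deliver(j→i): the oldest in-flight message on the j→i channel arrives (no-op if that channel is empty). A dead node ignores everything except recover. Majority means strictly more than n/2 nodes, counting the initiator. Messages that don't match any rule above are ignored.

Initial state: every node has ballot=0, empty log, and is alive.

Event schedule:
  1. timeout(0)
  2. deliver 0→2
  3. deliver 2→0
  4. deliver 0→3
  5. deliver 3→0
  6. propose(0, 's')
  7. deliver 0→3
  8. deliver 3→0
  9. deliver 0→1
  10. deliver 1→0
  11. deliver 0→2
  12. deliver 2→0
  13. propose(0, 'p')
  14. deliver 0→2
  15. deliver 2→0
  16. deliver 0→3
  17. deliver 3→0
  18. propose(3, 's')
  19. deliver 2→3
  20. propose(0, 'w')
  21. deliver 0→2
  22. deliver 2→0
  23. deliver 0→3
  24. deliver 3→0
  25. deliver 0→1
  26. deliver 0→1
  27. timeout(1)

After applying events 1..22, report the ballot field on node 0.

4

after 1 — timeout(0): n0:cand/b4/[-]
after 2 — deliver 0→2: n2:foll/b4/[-]
after 3 — deliver 2→0: ·
after 4 — deliver 0→3: n3:foll/b4/[-]
after 5 — deliver 3→0: n0:lead/b4/[-]
after 6 — propose(0,'s'): ·
after 7 — deliver 0→3: n3:foll/b4/[s]
after 8 — deliver 3→0: ·
after 9 — deliver 0→1: n1:foll/b4/[-]
after 10 — deliver 1→0: ·
after 11 — deliver 0→2: n2:foll/b4/[s]
after 12 — deliver 2→0: n0:lead/b4/[s]
after 13 — propose(0,'p'): ·
after 14 — deliver 0→2: n2:foll/b4/[s,p]
after 15 — deliver 2→0: ·
after 16 — deliver 0→3: n3:foll/b4/[s,p]
after 17 — deliver 3→0: n0:lead/b4/[s,p]
after 18 — propose(3,'s'): ·
after 19 — deliver 2→3: ·
after 20 — propose(0,'w'): ·
after 21 — deliver 0→2: n2:foll/b4/[s,p,w]
after 22 — deliver 2→0: ·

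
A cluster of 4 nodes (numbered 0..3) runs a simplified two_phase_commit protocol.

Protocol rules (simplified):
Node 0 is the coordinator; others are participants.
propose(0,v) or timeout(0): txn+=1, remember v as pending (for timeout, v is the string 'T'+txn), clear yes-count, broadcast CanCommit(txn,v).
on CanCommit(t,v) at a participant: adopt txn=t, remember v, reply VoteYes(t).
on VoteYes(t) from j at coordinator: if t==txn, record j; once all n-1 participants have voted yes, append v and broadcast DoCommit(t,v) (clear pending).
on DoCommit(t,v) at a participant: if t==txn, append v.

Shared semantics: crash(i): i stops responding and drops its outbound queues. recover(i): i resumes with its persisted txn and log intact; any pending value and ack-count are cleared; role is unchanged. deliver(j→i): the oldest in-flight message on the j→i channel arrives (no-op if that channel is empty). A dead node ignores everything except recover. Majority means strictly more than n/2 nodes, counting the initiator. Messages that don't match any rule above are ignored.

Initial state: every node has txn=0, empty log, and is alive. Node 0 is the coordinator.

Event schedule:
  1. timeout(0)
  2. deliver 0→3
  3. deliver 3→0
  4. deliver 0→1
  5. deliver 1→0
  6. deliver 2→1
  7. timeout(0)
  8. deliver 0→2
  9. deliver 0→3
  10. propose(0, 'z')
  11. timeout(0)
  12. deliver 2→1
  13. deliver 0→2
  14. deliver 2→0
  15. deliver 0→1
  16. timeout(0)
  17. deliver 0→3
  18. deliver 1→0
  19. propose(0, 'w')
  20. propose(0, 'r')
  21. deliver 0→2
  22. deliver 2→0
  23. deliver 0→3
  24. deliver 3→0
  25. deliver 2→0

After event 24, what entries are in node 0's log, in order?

after 1 — timeout(0): n0:coor/t1/[-]
after 2 — deliver 0→3: n3:part/t1/[-]
after 3 — deliver 3→0: ·
after 4 — deliver 0→1: n1:part/t1/[-]
after 5 — deliver 1→0: ·
after 6 — deliver 2→1: ·
after 7 — timeout(0): n0:coor/t2/[-]
after 8 — deliver 0→2: n2:part/t1/[-]
after 9 — deliver 0→3: n3:part/t2/[-]
after 10 — propose(0,'z'): n0:coor/t3/[-]
after 11 — timeout(0): n0:coor/t4/[-]
after 12 — deliver 2→1: ·
after 13 — deliver 0→2: n2:part/t2/[-]
after 14 — deliver 2→0: ·
after 15 — deliver 0→1: n1:part/t2/[-]
after 16 — timeout(0): n0:coor/t5/[-]
after 17 — deliver 0→3: n3:part/t3/[-]
after 18 — deliver 1→0: ·
after 19 — propose(0,'w'): n0:coor/t6/[-]
after 20 — propose(0,'r'): n0:coor/t7/[-]
after 21 — deliver 0→2: n2:part/t3/[-]
after 22 — deliver 2→0: ·
after 23 — deliver 0→3: n3:part/t4/[-]
after 24 — deliver 3→0: ·

empty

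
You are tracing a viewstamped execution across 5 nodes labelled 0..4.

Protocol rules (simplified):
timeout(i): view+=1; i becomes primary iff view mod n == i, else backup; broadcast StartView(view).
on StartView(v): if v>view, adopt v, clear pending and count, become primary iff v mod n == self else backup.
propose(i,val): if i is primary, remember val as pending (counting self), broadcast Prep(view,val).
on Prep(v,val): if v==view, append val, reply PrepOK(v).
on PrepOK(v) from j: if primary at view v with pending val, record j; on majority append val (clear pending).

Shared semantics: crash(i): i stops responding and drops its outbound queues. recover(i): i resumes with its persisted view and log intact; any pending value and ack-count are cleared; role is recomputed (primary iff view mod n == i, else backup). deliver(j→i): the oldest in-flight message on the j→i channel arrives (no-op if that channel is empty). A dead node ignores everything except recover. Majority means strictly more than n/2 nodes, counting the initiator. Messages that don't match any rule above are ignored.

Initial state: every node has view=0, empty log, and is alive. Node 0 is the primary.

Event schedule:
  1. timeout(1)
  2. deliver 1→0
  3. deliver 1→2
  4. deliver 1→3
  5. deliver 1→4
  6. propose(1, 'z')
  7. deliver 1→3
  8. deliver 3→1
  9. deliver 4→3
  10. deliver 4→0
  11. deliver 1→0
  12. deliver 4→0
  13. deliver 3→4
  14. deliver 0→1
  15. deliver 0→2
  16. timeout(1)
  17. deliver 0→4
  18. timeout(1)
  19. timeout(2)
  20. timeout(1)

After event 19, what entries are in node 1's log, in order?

[1] timeout(1) → N1(prim v1 [-])
[2] deliver 1→0 → N0(back v1 [-])
[3] deliver 1→2 → N2(back v1 [-])
[4] deliver 1→3 → N3(back v1 [-])
[5] deliver 1→4 → N4(back v1 [-])
[6] propose(1,'z') → ∅
[7] deliver 1→3 → N3(back v1 [z])
[8] deliver 3→1 → ∅
[9] deliver 4→3 → ∅
[10] deliver 4→0 → ∅
[11] deliver 1→0 → N0(back v1 [z])
[12] deliver 4→0 → ∅
[13] deliver 3→4 → ∅
[14] deliver 0→1 → N1(prim v1 [z])
[15] deliver 0→2 → ∅
[16] timeout(1) → N1(back v2 [z])
[17] deliver 0→4 → ∅
[18] timeout(1) → N1(back v3 [z])
[19] timeout(2) → N2(prim v2 [-])

z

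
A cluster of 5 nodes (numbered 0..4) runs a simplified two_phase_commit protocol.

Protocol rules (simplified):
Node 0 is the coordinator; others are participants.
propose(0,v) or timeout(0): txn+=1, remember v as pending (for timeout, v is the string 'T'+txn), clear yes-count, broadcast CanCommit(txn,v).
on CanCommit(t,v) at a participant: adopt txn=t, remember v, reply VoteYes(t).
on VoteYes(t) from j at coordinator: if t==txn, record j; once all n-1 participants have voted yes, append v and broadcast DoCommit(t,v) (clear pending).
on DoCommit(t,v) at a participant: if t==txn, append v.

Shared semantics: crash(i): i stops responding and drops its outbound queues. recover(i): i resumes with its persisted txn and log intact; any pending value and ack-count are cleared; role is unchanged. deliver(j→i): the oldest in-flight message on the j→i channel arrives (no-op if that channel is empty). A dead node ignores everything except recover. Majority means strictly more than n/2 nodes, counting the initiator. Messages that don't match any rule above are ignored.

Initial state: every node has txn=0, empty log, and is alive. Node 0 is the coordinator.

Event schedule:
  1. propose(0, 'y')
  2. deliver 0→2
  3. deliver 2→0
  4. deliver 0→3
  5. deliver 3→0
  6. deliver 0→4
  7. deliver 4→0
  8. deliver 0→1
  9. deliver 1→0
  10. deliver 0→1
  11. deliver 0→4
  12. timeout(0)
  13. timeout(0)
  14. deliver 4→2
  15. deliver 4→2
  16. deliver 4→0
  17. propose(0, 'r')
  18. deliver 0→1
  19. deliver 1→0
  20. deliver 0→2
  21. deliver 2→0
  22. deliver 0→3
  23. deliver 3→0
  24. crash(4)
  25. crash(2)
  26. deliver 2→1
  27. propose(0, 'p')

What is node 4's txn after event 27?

1

e1 propose(0,'y'): 0[coor,t=1,-]
e2 deliver 0→2: 2[part,t=1,-]
e3 deliver 2→0: ·
e4 deliver 0→3: 3[part,t=1,-]
e5 deliver 3→0: ·
e6 deliver 0→4: 4[part,t=1,-]
e7 deliver 4→0: ·
e8 deliver 0→1: 1[part,t=1,-]
e9 deliver 1→0: 0[coor,t=1,y]
e10 deliver 0→1: 1[part,t=1,y]
e11 deliver 0→4: 4[part,t=1,y]
e12 timeout(0): 0[coor,t=2,y]
e13 timeout(0): 0[coor,t=3,y]
e14 deliver 4→2: ·
e15 deliver 4→2: ·
e16 deliver 4→0: ·
e17 propose(0,'r'): 0[coor,t=4,y]
e18 deliver 0→1: 1[part,t=2,y]
e19 deliver 1→0: ·
e20 deliver 0→2: 2[part,t=1,y]
e21 deliver 2→0: ·
e22 deliver 0→3: 3[part,t=1,y]
e23 deliver 3→0: ·
e24 crash(4): 4[✗part,t=1,y]
e25 crash(2): 2[✗part,t=1,y]
e26 deliver 2→1: ·
e27 propose(0,'p'): 0[coor,t=5,y]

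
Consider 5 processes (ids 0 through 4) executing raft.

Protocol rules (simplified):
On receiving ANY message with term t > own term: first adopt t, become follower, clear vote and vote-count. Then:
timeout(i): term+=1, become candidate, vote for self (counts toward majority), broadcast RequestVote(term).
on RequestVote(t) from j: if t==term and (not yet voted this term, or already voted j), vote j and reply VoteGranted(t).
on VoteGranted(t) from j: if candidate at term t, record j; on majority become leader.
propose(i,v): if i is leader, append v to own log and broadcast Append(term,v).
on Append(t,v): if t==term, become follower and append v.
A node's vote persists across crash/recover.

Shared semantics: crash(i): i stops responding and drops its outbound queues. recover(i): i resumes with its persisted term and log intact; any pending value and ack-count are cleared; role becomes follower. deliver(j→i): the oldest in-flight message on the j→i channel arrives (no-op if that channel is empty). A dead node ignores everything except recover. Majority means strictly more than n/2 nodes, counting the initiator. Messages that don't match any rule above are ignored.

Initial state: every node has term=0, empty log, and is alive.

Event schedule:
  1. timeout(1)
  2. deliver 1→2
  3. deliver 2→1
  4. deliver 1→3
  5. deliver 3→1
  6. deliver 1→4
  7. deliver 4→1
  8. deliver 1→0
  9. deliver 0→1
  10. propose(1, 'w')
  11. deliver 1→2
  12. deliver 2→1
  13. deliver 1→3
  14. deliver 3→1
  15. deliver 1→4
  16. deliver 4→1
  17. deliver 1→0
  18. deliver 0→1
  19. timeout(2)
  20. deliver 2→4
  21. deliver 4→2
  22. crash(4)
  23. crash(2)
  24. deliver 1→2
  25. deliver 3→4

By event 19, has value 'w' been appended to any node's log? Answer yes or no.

after 1 — timeout(1): n1:cand/t1/[-]
after 2 — deliver 1→2: n2:foll/t1/[-]
after 3 — deliver 2→1: ·
after 4 — deliver 1→3: n3:foll/t1/[-]
after 5 — deliver 3→1: n1:lead/t1/[-]
after 6 — deliver 1→4: n4:foll/t1/[-]
after 7 — deliver 4→1: ·
after 8 — deliver 1→0: n0:foll/t1/[-]
after 9 — deliver 0→1: ·
after 10 — propose(1,'w'): n1:lead/t1/[w]
after 11 — deliver 1→2: n2:foll/t1/[w]
after 12 — deliver 2→1: ·
after 13 — deliver 1→3: n3:foll/t1/[w]
after 14 — deliver 3→1: ·
after 15 — deliver 1→4: n4:foll/t1/[w]
after 16 — deliver 4→1: ·
after 17 — deliver 1→0: n0:foll/t1/[w]
after 18 — deliver 0→1: ·
after 19 — timeout(2): n2:cand/t2/[w]

yes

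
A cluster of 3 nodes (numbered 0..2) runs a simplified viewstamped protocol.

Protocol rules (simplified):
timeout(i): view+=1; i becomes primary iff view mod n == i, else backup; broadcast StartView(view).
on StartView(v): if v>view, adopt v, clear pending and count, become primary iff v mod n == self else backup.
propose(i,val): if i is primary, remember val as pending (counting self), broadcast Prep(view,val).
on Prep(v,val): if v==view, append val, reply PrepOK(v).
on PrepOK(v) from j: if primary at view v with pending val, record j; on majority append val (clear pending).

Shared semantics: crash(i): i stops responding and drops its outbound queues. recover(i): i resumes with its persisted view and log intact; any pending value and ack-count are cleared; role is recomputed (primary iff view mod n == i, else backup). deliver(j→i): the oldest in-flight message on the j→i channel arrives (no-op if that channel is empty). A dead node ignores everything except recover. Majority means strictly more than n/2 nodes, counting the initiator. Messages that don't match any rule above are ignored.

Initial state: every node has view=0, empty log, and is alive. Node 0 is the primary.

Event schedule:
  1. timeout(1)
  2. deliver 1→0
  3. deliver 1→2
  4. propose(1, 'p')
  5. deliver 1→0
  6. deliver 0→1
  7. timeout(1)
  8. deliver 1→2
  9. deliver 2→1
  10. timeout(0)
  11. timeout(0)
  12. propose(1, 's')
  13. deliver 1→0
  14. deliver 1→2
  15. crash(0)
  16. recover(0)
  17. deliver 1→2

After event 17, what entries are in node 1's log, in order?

p

step 1 timeout(1): 1={prim,v=1,log=-}
step 2 deliver 1→0: 0={back,v=1,log=-}
step 3 deliver 1→2: 2={back,v=1,log=-}
step 4 propose(1,'p'): —
step 5 deliver 1→0: 0={back,v=1,log=p}
step 6 deliver 0→1: 1={prim,v=1,log=p}
step 7 timeout(1): 1={back,v=2,log=p}
step 8 deliver 1→2: 2={back,v=1,log=p}
step 9 deliver 2→1: —
step 10 timeout(0): 0={back,v=2,log=p}
step 11 timeout(0): 0={prim,v=3,log=p}
step 12 propose(1,'s'): —
step 13 deliver 1→0: —
step 14 deliver 1→2: 2={prim,v=2,log=p}
step 15 crash(0): 0={✗prim,v=3,log=p}
step 16 recover(0): 0={prim,v=3,log=p}
step 17 deliver 1→2: —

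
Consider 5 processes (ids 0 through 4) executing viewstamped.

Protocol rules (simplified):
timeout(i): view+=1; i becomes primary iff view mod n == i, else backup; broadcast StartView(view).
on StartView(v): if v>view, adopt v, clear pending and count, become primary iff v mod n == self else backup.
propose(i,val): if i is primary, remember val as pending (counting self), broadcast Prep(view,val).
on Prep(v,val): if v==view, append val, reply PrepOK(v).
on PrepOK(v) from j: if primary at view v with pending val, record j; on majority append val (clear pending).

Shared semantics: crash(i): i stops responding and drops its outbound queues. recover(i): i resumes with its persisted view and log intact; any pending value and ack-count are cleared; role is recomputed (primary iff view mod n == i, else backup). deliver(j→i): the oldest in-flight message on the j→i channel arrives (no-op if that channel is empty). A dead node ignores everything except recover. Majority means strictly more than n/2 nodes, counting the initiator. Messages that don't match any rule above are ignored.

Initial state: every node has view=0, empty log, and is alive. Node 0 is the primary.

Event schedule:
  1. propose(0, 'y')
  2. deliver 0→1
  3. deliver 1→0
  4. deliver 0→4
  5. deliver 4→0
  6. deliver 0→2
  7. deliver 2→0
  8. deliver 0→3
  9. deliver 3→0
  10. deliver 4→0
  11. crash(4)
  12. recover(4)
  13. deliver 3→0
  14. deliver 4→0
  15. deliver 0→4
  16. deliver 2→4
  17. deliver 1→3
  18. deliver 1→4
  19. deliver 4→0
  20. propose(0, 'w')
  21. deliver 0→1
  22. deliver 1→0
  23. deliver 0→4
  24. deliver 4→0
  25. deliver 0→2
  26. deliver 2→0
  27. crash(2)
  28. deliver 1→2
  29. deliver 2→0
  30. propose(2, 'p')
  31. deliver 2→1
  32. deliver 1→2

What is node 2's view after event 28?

0

[1] propose(0,'y') → ∅
[2] deliver 0→1 → N1(back v0 [y])
[3] deliver 1→0 → ∅
[4] deliver 0→4 → N4(back v0 [y])
[5] deliver 4→0 → N0(prim v0 [y])
[6] deliver 0→2 → N2(back v0 [y])
[7] deliver 2→0 → ∅
[8] deliver 0→3 → N3(back v0 [y])
[9] deliver 3→0 → ∅
[10] deliver 4→0 → ∅
[11] crash(4) → N4(✗back v0 [y])
[12] recover(4) → N4(back v0 [y])
[13] deliver 3→0 → ∅
[14] deliver 4→0 → ∅
[15] deliver 0→4 → ∅
[16] deliver 2→4 → ∅
[17] deliver 1→3 → ∅
[18] deliver 1→4 → ∅
[19] deliver 4→0 → ∅
[20] propose(0,'w') → ∅
[21] deliver 0→1 → N1(back v0 [y,w])
[22] deliver 1→0 → ∅
[23] deliver 0→4 → N4(back v0 [y,w])
[24] deliver 4→0 → N0(prim v0 [y,w])
[25] deliver 0→2 → N2(back v0 [y,w])
[26] deliver 2→0 → ∅
[27] crash(2) → N2(✗back v0 [y,w])
[28] deliver 1→2 → ∅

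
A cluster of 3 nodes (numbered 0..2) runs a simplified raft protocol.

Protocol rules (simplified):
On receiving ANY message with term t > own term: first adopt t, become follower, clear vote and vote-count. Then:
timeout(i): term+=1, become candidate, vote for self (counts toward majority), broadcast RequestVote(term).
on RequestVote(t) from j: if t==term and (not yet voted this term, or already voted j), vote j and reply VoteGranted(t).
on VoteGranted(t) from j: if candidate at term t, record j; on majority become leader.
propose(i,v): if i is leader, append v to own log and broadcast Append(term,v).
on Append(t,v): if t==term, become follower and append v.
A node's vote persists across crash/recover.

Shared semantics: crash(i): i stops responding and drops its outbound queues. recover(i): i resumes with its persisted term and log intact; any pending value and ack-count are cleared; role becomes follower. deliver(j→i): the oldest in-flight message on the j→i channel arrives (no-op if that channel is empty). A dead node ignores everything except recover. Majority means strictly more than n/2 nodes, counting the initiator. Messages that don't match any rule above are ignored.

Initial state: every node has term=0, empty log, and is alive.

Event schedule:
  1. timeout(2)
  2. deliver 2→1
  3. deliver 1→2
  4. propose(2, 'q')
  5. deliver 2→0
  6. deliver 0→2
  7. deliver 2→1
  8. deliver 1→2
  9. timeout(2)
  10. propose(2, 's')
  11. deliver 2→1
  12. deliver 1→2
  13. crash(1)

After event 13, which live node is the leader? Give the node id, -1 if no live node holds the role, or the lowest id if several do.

2

after 1 — timeout(2): n2:cand/t1/[-]
after 2 — deliver 2→1: n1:foll/t1/[-]
after 3 — deliver 1→2: n2:lead/t1/[-]
after 4 — propose(2,'q'): n2:lead/t1/[q]
after 5 — deliver 2→0: n0:foll/t1/[-]
after 6 — deliver 0→2: ·
after 7 — deliver 2→1: n1:foll/t1/[q]
after 8 — deliver 1→2: ·
after 9 — timeout(2): n2:cand/t2/[q]
after 10 — propose(2,'s'): ·
after 11 — deliver 2→1: n1:foll/t2/[q]
after 12 — deliver 1→2: n2:lead/t2/[q]
after 13 — crash(1): n1:✗foll/t2/[q]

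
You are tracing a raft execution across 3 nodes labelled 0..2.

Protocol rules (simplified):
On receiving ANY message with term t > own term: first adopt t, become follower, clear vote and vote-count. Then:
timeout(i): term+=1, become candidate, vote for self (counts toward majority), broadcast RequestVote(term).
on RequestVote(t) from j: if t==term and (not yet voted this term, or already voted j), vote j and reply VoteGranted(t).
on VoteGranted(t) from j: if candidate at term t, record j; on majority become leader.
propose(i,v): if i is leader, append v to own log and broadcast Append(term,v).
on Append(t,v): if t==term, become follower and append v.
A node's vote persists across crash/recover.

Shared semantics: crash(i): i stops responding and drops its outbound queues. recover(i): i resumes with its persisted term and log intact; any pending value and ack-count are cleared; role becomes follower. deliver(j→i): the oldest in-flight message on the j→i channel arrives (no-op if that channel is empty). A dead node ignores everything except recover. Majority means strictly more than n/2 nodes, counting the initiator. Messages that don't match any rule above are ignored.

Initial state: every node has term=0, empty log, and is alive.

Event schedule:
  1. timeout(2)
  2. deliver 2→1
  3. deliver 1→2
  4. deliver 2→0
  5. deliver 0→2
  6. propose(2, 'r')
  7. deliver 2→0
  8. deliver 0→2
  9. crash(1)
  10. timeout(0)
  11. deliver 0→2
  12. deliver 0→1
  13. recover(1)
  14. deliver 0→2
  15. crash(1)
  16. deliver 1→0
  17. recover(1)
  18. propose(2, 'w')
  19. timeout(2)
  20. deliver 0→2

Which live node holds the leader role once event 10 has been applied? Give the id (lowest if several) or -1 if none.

2

e1 timeout(2): 2[cand,t=1,-]
e2 deliver 2→1: 1[foll,t=1,-]
e3 deliver 1→2: 2[lead,t=1,-]
e4 deliver 2→0: 0[foll,t=1,-]
e5 deliver 0→2: ·
e6 propose(2,'r'): 2[lead,t=1,r]
e7 deliver 2→0: 0[foll,t=1,r]
e8 deliver 0→2: ·
e9 crash(1): 1[✗foll,t=1,-]
e10 timeout(0): 0[cand,t=2,r]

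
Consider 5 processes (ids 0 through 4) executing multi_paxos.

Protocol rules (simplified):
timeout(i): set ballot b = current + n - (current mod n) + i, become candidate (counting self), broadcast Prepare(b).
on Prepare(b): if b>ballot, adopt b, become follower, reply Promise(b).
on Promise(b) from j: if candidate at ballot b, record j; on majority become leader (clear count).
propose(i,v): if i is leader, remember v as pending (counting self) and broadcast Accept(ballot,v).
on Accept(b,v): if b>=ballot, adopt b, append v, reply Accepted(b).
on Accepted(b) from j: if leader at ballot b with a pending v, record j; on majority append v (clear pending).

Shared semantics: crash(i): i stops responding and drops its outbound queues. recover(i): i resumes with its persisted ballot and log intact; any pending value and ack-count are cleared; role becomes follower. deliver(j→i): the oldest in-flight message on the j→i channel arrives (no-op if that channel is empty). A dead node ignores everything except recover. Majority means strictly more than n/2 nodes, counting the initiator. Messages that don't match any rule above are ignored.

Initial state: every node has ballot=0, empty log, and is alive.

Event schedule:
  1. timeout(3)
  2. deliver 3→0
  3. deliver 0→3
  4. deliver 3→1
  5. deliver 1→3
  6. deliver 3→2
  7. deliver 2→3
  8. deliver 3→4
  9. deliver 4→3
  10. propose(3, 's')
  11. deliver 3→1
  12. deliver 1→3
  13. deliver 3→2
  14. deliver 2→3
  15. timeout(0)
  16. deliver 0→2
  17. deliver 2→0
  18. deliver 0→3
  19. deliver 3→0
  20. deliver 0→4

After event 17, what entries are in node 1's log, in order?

s

[1] timeout(3) → N3(cand b8 [-])
[2] deliver 3→0 → N0(foll b8 [-])
[3] deliver 0→3 → ∅
[4] deliver 3→1 → N1(foll b8 [-])
[5] deliver 1→3 → N3(lead b8 [-])
[6] deliver 3→2 → N2(foll b8 [-])
[7] deliver 2→3 → ∅
[8] deliver 3→4 → N4(foll b8 [-])
[9] deliver 4→3 → ∅
[10] propose(3,'s') → ∅
[11] deliver 3→1 → N1(foll b8 [s])
[12] deliver 1→3 → ∅
[13] deliver 3→2 → N2(foll b8 [s])
[14] deliver 2→3 → N3(lead b8 [s])
[15] timeout(0) → N0(cand b10 [-])
[16] deliver 0→2 → N2(foll b10 [s])
[17] deliver 2→0 → ∅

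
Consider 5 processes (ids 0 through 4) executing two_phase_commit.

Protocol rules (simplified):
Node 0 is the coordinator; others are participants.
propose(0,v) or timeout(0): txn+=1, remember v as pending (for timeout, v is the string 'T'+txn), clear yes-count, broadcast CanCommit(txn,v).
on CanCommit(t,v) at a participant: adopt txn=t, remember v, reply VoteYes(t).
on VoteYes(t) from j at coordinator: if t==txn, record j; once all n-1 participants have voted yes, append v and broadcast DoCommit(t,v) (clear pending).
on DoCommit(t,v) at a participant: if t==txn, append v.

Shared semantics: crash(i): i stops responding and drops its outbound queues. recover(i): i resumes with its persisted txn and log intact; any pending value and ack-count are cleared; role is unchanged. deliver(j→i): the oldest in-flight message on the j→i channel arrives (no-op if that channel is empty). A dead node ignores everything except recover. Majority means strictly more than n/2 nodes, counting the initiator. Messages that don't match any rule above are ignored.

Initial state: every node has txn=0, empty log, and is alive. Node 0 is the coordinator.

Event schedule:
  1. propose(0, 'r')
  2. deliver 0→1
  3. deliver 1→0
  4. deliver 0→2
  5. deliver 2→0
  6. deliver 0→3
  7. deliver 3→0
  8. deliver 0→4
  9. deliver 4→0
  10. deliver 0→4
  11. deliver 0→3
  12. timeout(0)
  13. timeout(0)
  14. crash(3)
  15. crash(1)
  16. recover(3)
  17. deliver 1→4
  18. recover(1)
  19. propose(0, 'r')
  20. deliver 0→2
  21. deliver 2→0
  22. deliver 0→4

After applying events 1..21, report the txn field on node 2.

1

after 1 — propose(0,'r'): n0:coor/t1/[-]
after 2 — deliver 0→1: n1:part/t1/[-]
after 3 — deliver 1→0: ·
after 4 — deliver 0→2: n2:part/t1/[-]
after 5 — deliver 2→0: ·
after 6 — deliver 0→3: n3:part/t1/[-]
after 7 — deliver 3→0: ·
after 8 — deliver 0→4: n4:part/t1/[-]
after 9 — deliver 4→0: n0:coor/t1/[r]
after 10 — deliver 0→4: n4:part/t1/[r]
after 11 — deliver 0→3: n3:part/t1/[r]
after 12 — timeout(0): n0:coor/t2/[r]
after 13 — timeout(0): n0:coor/t3/[r]
after 14 — crash(3): n3:✗part/t1/[r]
after 15 — crash(1): n1:✗part/t1/[-]
after 16 — recover(3): n3:part/t1/[r]
after 17 — deliver 1→4: ·
after 18 — recover(1): n1:part/t1/[-]
after 19 — propose(0,'r'): n0:coor/t4/[r]
after 20 — deliver 0→2: n2:part/t1/[r]
after 21 — deliver 2→0: ·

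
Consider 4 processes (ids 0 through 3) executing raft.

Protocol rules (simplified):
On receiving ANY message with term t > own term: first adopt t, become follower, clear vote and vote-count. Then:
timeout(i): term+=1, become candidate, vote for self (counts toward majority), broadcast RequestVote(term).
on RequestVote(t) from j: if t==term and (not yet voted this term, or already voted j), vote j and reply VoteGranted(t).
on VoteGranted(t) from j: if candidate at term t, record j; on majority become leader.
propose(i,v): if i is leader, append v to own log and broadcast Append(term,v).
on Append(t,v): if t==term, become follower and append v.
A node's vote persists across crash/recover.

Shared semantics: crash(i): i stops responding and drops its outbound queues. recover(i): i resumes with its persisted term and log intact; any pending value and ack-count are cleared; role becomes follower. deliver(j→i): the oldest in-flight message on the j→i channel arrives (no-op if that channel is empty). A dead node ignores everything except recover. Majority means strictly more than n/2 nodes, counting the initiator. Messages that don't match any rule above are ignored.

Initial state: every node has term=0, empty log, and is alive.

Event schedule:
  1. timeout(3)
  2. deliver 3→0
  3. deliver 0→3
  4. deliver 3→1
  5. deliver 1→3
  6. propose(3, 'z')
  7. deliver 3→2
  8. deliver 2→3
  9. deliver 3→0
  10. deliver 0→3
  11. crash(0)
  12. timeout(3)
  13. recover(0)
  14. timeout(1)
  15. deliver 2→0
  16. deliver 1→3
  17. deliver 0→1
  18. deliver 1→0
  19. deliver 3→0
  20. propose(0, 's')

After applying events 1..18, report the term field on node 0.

step 1 timeout(3): 3={cand,t=1,log=-}
step 2 deliver 3→0: 0={foll,t=1,log=-}
step 3 deliver 0→3: —
step 4 deliver 3→1: 1={foll,t=1,log=-}
step 5 deliver 1→3: 3={lead,t=1,log=-}
step 6 propose(3,'z'): 3={lead,t=1,log=z}
step 7 deliver 3→2: 2={foll,t=1,log=-}
step 8 deliver 2→3: —
step 9 deliver 3→0: 0={foll,t=1,log=z}
step 10 deliver 0→3: —
step 11 crash(0): 0={✗foll,t=1,log=z}
step 12 timeout(3): 3={cand,t=2,log=z}
step 13 recover(0): 0={foll,t=1,log=z}
step 14 timeout(1): 1={cand,t=2,log=-}
step 15 deliver 2→0: —
step 16 deliver 1→3: —
step 17 deliver 0→1: —
step 18 deliver 1→0: 0={foll,t=2,log=z}

2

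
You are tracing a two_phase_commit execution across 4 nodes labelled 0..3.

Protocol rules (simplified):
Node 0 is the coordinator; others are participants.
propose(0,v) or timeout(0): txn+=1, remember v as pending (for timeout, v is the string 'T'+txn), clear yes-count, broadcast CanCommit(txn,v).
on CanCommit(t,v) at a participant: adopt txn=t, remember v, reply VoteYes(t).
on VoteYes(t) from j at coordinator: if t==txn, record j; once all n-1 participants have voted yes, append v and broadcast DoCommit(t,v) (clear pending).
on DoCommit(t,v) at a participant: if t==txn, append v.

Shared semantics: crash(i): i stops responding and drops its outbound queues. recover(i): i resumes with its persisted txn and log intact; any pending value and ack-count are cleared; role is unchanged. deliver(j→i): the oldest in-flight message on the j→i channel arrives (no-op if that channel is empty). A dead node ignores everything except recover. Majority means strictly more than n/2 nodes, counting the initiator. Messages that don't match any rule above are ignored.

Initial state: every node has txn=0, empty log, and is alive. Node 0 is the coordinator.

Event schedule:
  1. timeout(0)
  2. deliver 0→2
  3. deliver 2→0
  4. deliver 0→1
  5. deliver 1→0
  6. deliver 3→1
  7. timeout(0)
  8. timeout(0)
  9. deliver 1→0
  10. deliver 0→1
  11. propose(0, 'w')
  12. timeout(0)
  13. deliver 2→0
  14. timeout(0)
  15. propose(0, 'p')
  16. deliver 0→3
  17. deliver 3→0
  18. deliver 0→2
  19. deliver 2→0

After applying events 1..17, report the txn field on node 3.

1

1. timeout(0):  <0:coor t1 ->
2. deliver 0→2:  <2:part t1 ->
3. deliver 2→0:  nop
4. deliver 0→1:  <1:part t1 ->
5. deliver 1→0:  nop
6. deliver 3→1:  nop
7. timeout(0):  <0:coor t2 ->
8. timeout(0):  <0:coor t3 ->
9. deliver 1→0:  nop
10. deliver 0→1:  <1:part t2 ->
11. propose(0,'w'):  <0:coor t4 ->
12. timeout(0):  <0:coor t5 ->
13. deliver 2→0:  nop
14. timeout(0):  <0:coor t6 ->
15. propose(0,'p'):  <0:coor t7 ->
16. deliver 0→3:  <3:part t1 ->
17. deliver 3→0:  nop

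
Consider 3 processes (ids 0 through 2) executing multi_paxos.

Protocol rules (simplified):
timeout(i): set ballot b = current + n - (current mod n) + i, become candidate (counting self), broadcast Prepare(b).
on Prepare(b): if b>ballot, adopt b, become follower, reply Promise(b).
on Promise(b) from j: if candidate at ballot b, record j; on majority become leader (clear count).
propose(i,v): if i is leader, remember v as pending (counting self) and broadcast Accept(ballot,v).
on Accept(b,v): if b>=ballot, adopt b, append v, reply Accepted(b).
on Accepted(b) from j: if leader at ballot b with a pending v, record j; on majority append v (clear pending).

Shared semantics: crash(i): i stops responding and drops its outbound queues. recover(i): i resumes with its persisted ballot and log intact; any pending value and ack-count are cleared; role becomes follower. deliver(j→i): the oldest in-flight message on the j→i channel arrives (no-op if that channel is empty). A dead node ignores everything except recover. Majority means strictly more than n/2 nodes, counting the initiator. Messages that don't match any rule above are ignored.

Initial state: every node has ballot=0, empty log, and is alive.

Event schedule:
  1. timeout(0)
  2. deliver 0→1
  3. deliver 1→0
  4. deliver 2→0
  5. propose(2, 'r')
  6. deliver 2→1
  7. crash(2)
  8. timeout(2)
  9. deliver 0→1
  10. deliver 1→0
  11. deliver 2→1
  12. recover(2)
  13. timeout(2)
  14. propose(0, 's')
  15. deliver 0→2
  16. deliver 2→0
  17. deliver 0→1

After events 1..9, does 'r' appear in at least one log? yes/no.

no

[1] timeout(0) → N0(cand b3 [-])
[2] deliver 0→1 → N1(foll b3 [-])
[3] deliver 1→0 → N0(lead b3 [-])
[4] deliver 2→0 → ∅
[5] propose(2,'r') → ∅
[6] deliver 2→1 → ∅
[7] crash(2) → N2(✗foll b0 [-])
[8] timeout(2) → ∅
[9] deliver 0→1 → ∅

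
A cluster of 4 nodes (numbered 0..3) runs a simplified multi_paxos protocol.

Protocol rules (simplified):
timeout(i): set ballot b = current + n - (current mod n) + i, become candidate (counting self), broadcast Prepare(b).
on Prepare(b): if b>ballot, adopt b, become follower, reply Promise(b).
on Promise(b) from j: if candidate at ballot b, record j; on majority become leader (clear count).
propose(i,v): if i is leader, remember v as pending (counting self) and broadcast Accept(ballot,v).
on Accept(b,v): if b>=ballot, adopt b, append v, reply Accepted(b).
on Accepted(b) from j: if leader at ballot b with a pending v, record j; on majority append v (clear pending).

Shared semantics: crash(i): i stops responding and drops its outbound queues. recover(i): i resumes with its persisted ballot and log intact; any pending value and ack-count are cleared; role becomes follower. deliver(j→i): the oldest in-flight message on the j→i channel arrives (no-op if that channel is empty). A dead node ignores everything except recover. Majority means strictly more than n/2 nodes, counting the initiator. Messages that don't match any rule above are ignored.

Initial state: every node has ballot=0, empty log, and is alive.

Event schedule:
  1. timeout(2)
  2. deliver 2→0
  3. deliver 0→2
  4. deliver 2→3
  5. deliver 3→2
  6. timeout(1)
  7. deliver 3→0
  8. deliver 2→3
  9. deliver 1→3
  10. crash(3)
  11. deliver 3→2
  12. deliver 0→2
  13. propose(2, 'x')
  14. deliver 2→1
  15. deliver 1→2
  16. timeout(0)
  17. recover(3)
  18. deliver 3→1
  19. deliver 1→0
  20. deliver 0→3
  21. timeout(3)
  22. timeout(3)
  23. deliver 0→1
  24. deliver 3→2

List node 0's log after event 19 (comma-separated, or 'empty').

1. timeout(2):  <2:cand b6 ->
2. deliver 2→0:  <0:foll b6 ->
3. deliver 0→2:  nop
4. deliver 2→3:  <3:foll b6 ->
5. deliver 3→2:  <2:lead b6 ->
6. timeout(1):  <1:cand b5 ->
7. deliver 3→0:  nop
8. deliver 2→3:  nop
9. deliver 1→3:  nop
10. crash(3):  <3:✗foll b6 ->
11. deliver 3→2:  nop
12. deliver 0→2:  nop
13. propose(2,'x'):  nop
14. deliver 2→1:  <1:foll b6 ->
15. deliver 1→2:  nop
16. timeout(0):  <0:cand b8 ->
17. recover(3):  <3:foll b6 ->
18. deliver 3→1:  nop
19. deliver 1→0:  nop

empty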